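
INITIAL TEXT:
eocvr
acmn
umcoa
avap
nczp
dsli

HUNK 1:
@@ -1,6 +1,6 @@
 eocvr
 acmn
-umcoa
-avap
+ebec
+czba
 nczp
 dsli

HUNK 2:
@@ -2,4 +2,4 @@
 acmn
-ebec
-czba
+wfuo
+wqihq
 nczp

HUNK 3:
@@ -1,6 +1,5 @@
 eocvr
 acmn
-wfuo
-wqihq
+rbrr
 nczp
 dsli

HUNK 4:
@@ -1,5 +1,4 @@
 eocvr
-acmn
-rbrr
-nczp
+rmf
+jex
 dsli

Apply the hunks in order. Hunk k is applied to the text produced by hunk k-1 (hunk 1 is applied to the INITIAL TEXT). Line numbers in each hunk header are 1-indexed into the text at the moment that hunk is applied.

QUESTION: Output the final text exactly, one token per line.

Answer: eocvr
rmf
jex
dsli

Derivation:
Hunk 1: at line 1 remove [umcoa,avap] add [ebec,czba] -> 6 lines: eocvr acmn ebec czba nczp dsli
Hunk 2: at line 2 remove [ebec,czba] add [wfuo,wqihq] -> 6 lines: eocvr acmn wfuo wqihq nczp dsli
Hunk 3: at line 1 remove [wfuo,wqihq] add [rbrr] -> 5 lines: eocvr acmn rbrr nczp dsli
Hunk 4: at line 1 remove [acmn,rbrr,nczp] add [rmf,jex] -> 4 lines: eocvr rmf jex dsli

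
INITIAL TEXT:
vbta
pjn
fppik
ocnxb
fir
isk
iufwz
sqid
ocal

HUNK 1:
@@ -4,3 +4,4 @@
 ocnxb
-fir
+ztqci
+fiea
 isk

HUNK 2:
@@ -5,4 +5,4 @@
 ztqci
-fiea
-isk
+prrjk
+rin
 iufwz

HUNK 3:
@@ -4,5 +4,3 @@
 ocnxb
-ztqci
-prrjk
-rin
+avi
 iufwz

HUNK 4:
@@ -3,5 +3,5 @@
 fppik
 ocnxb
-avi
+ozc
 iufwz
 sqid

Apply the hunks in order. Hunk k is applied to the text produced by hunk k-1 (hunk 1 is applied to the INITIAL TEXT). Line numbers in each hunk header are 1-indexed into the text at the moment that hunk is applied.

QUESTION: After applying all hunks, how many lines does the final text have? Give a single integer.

Hunk 1: at line 4 remove [fir] add [ztqci,fiea] -> 10 lines: vbta pjn fppik ocnxb ztqci fiea isk iufwz sqid ocal
Hunk 2: at line 5 remove [fiea,isk] add [prrjk,rin] -> 10 lines: vbta pjn fppik ocnxb ztqci prrjk rin iufwz sqid ocal
Hunk 3: at line 4 remove [ztqci,prrjk,rin] add [avi] -> 8 lines: vbta pjn fppik ocnxb avi iufwz sqid ocal
Hunk 4: at line 3 remove [avi] add [ozc] -> 8 lines: vbta pjn fppik ocnxb ozc iufwz sqid ocal
Final line count: 8

Answer: 8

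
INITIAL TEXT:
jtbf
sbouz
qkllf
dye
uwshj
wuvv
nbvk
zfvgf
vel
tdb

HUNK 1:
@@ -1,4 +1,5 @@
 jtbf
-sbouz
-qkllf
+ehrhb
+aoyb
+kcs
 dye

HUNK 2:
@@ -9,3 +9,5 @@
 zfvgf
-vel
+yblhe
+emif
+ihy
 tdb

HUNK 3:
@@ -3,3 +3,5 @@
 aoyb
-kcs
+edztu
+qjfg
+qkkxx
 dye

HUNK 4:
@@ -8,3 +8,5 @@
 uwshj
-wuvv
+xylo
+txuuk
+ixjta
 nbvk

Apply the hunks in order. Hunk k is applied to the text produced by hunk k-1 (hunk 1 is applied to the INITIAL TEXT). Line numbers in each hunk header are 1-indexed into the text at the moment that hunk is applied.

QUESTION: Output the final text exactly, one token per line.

Hunk 1: at line 1 remove [sbouz,qkllf] add [ehrhb,aoyb,kcs] -> 11 lines: jtbf ehrhb aoyb kcs dye uwshj wuvv nbvk zfvgf vel tdb
Hunk 2: at line 9 remove [vel] add [yblhe,emif,ihy] -> 13 lines: jtbf ehrhb aoyb kcs dye uwshj wuvv nbvk zfvgf yblhe emif ihy tdb
Hunk 3: at line 3 remove [kcs] add [edztu,qjfg,qkkxx] -> 15 lines: jtbf ehrhb aoyb edztu qjfg qkkxx dye uwshj wuvv nbvk zfvgf yblhe emif ihy tdb
Hunk 4: at line 8 remove [wuvv] add [xylo,txuuk,ixjta] -> 17 lines: jtbf ehrhb aoyb edztu qjfg qkkxx dye uwshj xylo txuuk ixjta nbvk zfvgf yblhe emif ihy tdb

Answer: jtbf
ehrhb
aoyb
edztu
qjfg
qkkxx
dye
uwshj
xylo
txuuk
ixjta
nbvk
zfvgf
yblhe
emif
ihy
tdb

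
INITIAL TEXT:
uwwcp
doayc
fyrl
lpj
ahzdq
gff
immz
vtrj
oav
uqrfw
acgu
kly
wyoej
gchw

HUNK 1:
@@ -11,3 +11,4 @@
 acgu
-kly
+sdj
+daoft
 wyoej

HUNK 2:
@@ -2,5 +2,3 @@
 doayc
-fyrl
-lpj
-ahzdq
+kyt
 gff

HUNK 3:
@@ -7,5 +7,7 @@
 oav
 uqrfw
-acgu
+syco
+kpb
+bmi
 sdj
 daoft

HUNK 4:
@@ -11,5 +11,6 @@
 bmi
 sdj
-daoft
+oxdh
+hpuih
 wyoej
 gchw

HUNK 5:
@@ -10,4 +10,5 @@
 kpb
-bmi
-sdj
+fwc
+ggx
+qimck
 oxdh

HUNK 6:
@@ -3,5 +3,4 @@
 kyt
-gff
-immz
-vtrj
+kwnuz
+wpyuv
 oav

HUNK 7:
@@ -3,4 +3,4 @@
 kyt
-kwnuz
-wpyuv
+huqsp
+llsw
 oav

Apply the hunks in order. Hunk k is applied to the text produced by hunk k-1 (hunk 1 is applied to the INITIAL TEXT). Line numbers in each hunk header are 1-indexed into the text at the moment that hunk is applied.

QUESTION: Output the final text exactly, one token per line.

Hunk 1: at line 11 remove [kly] add [sdj,daoft] -> 15 lines: uwwcp doayc fyrl lpj ahzdq gff immz vtrj oav uqrfw acgu sdj daoft wyoej gchw
Hunk 2: at line 2 remove [fyrl,lpj,ahzdq] add [kyt] -> 13 lines: uwwcp doayc kyt gff immz vtrj oav uqrfw acgu sdj daoft wyoej gchw
Hunk 3: at line 7 remove [acgu] add [syco,kpb,bmi] -> 15 lines: uwwcp doayc kyt gff immz vtrj oav uqrfw syco kpb bmi sdj daoft wyoej gchw
Hunk 4: at line 11 remove [daoft] add [oxdh,hpuih] -> 16 lines: uwwcp doayc kyt gff immz vtrj oav uqrfw syco kpb bmi sdj oxdh hpuih wyoej gchw
Hunk 5: at line 10 remove [bmi,sdj] add [fwc,ggx,qimck] -> 17 lines: uwwcp doayc kyt gff immz vtrj oav uqrfw syco kpb fwc ggx qimck oxdh hpuih wyoej gchw
Hunk 6: at line 3 remove [gff,immz,vtrj] add [kwnuz,wpyuv] -> 16 lines: uwwcp doayc kyt kwnuz wpyuv oav uqrfw syco kpb fwc ggx qimck oxdh hpuih wyoej gchw
Hunk 7: at line 3 remove [kwnuz,wpyuv] add [huqsp,llsw] -> 16 lines: uwwcp doayc kyt huqsp llsw oav uqrfw syco kpb fwc ggx qimck oxdh hpuih wyoej gchw

Answer: uwwcp
doayc
kyt
huqsp
llsw
oav
uqrfw
syco
kpb
fwc
ggx
qimck
oxdh
hpuih
wyoej
gchw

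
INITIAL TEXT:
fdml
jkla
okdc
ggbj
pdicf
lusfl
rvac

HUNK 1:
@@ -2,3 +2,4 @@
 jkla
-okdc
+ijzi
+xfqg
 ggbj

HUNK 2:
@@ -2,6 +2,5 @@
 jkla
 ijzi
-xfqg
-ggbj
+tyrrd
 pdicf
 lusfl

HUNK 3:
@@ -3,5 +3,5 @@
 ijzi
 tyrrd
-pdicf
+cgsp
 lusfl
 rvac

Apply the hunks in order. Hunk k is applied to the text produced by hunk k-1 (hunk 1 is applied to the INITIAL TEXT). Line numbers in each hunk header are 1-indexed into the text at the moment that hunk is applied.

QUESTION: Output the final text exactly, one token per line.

Answer: fdml
jkla
ijzi
tyrrd
cgsp
lusfl
rvac

Derivation:
Hunk 1: at line 2 remove [okdc] add [ijzi,xfqg] -> 8 lines: fdml jkla ijzi xfqg ggbj pdicf lusfl rvac
Hunk 2: at line 2 remove [xfqg,ggbj] add [tyrrd] -> 7 lines: fdml jkla ijzi tyrrd pdicf lusfl rvac
Hunk 3: at line 3 remove [pdicf] add [cgsp] -> 7 lines: fdml jkla ijzi tyrrd cgsp lusfl rvac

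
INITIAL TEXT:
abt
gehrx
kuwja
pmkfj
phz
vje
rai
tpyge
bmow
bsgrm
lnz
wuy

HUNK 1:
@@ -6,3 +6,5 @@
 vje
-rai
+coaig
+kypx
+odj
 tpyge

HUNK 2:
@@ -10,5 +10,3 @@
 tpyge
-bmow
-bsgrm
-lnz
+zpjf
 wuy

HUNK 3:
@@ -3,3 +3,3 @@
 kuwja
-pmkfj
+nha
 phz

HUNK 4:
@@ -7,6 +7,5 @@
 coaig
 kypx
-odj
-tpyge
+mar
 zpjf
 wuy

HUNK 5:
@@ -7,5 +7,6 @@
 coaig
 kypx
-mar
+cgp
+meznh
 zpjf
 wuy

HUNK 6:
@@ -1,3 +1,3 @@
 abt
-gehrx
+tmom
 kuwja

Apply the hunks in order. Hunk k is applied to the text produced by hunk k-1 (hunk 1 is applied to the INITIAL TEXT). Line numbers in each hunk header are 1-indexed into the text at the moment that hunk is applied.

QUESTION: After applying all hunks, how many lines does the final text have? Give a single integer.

Hunk 1: at line 6 remove [rai] add [coaig,kypx,odj] -> 14 lines: abt gehrx kuwja pmkfj phz vje coaig kypx odj tpyge bmow bsgrm lnz wuy
Hunk 2: at line 10 remove [bmow,bsgrm,lnz] add [zpjf] -> 12 lines: abt gehrx kuwja pmkfj phz vje coaig kypx odj tpyge zpjf wuy
Hunk 3: at line 3 remove [pmkfj] add [nha] -> 12 lines: abt gehrx kuwja nha phz vje coaig kypx odj tpyge zpjf wuy
Hunk 4: at line 7 remove [odj,tpyge] add [mar] -> 11 lines: abt gehrx kuwja nha phz vje coaig kypx mar zpjf wuy
Hunk 5: at line 7 remove [mar] add [cgp,meznh] -> 12 lines: abt gehrx kuwja nha phz vje coaig kypx cgp meznh zpjf wuy
Hunk 6: at line 1 remove [gehrx] add [tmom] -> 12 lines: abt tmom kuwja nha phz vje coaig kypx cgp meznh zpjf wuy
Final line count: 12

Answer: 12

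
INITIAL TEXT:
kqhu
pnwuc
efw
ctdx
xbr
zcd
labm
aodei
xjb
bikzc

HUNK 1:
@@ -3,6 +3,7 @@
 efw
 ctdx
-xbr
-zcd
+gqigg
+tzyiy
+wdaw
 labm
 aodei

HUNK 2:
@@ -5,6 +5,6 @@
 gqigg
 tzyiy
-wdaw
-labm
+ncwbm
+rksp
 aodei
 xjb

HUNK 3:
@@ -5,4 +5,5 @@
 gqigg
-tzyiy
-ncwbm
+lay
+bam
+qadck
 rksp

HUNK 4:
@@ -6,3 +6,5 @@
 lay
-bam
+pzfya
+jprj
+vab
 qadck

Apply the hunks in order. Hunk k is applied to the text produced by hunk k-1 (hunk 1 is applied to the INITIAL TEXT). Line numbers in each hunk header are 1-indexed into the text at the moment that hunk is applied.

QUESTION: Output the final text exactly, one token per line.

Hunk 1: at line 3 remove [xbr,zcd] add [gqigg,tzyiy,wdaw] -> 11 lines: kqhu pnwuc efw ctdx gqigg tzyiy wdaw labm aodei xjb bikzc
Hunk 2: at line 5 remove [wdaw,labm] add [ncwbm,rksp] -> 11 lines: kqhu pnwuc efw ctdx gqigg tzyiy ncwbm rksp aodei xjb bikzc
Hunk 3: at line 5 remove [tzyiy,ncwbm] add [lay,bam,qadck] -> 12 lines: kqhu pnwuc efw ctdx gqigg lay bam qadck rksp aodei xjb bikzc
Hunk 4: at line 6 remove [bam] add [pzfya,jprj,vab] -> 14 lines: kqhu pnwuc efw ctdx gqigg lay pzfya jprj vab qadck rksp aodei xjb bikzc

Answer: kqhu
pnwuc
efw
ctdx
gqigg
lay
pzfya
jprj
vab
qadck
rksp
aodei
xjb
bikzc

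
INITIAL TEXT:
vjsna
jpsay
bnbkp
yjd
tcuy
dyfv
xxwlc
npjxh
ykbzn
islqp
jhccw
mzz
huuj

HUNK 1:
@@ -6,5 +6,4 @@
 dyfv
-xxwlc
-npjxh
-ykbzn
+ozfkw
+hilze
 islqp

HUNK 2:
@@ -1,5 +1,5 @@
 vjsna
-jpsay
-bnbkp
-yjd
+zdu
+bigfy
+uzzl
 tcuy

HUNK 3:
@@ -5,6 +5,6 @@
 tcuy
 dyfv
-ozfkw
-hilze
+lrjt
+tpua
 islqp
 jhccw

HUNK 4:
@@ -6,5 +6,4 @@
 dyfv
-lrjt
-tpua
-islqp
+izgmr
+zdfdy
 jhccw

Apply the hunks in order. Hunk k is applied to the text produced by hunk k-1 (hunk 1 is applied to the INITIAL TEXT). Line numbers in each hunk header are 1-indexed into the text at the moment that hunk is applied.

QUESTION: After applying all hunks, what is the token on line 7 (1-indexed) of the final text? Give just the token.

Answer: izgmr

Derivation:
Hunk 1: at line 6 remove [xxwlc,npjxh,ykbzn] add [ozfkw,hilze] -> 12 lines: vjsna jpsay bnbkp yjd tcuy dyfv ozfkw hilze islqp jhccw mzz huuj
Hunk 2: at line 1 remove [jpsay,bnbkp,yjd] add [zdu,bigfy,uzzl] -> 12 lines: vjsna zdu bigfy uzzl tcuy dyfv ozfkw hilze islqp jhccw mzz huuj
Hunk 3: at line 5 remove [ozfkw,hilze] add [lrjt,tpua] -> 12 lines: vjsna zdu bigfy uzzl tcuy dyfv lrjt tpua islqp jhccw mzz huuj
Hunk 4: at line 6 remove [lrjt,tpua,islqp] add [izgmr,zdfdy] -> 11 lines: vjsna zdu bigfy uzzl tcuy dyfv izgmr zdfdy jhccw mzz huuj
Final line 7: izgmr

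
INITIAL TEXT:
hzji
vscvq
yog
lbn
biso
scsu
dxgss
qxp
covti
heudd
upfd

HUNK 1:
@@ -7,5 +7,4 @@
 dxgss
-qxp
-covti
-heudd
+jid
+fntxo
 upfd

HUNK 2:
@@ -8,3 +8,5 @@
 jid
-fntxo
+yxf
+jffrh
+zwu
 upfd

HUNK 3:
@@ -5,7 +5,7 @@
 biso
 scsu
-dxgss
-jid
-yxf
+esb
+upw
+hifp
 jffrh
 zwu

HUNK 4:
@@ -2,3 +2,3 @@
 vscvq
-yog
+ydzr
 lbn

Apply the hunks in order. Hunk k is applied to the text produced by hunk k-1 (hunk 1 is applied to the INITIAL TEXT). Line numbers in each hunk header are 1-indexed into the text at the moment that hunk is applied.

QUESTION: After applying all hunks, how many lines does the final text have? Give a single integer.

Answer: 12

Derivation:
Hunk 1: at line 7 remove [qxp,covti,heudd] add [jid,fntxo] -> 10 lines: hzji vscvq yog lbn biso scsu dxgss jid fntxo upfd
Hunk 2: at line 8 remove [fntxo] add [yxf,jffrh,zwu] -> 12 lines: hzji vscvq yog lbn biso scsu dxgss jid yxf jffrh zwu upfd
Hunk 3: at line 5 remove [dxgss,jid,yxf] add [esb,upw,hifp] -> 12 lines: hzji vscvq yog lbn biso scsu esb upw hifp jffrh zwu upfd
Hunk 4: at line 2 remove [yog] add [ydzr] -> 12 lines: hzji vscvq ydzr lbn biso scsu esb upw hifp jffrh zwu upfd
Final line count: 12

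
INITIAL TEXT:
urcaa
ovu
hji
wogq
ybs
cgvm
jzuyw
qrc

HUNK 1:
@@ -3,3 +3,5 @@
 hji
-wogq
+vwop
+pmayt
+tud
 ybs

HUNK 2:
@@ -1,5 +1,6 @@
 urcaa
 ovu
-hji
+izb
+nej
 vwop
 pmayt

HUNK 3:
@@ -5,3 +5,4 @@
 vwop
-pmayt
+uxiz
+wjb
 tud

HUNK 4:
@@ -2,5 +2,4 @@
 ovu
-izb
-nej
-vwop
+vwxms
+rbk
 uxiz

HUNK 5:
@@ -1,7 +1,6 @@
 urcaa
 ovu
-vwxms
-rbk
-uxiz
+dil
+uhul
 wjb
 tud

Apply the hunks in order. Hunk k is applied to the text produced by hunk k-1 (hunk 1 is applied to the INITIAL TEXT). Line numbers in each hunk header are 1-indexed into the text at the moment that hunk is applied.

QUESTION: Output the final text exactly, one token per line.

Answer: urcaa
ovu
dil
uhul
wjb
tud
ybs
cgvm
jzuyw
qrc

Derivation:
Hunk 1: at line 3 remove [wogq] add [vwop,pmayt,tud] -> 10 lines: urcaa ovu hji vwop pmayt tud ybs cgvm jzuyw qrc
Hunk 2: at line 1 remove [hji] add [izb,nej] -> 11 lines: urcaa ovu izb nej vwop pmayt tud ybs cgvm jzuyw qrc
Hunk 3: at line 5 remove [pmayt] add [uxiz,wjb] -> 12 lines: urcaa ovu izb nej vwop uxiz wjb tud ybs cgvm jzuyw qrc
Hunk 4: at line 2 remove [izb,nej,vwop] add [vwxms,rbk] -> 11 lines: urcaa ovu vwxms rbk uxiz wjb tud ybs cgvm jzuyw qrc
Hunk 5: at line 1 remove [vwxms,rbk,uxiz] add [dil,uhul] -> 10 lines: urcaa ovu dil uhul wjb tud ybs cgvm jzuyw qrc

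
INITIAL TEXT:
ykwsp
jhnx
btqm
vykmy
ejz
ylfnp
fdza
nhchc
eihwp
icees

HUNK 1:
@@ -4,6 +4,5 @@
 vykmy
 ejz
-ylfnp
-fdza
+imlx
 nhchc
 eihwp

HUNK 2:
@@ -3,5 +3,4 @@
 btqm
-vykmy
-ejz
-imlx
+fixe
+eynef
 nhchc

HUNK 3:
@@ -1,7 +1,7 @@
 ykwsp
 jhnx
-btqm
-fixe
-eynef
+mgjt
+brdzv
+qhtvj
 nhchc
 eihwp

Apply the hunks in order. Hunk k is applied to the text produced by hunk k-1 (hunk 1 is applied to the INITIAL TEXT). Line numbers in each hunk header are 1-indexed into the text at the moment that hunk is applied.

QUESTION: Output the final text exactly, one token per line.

Answer: ykwsp
jhnx
mgjt
brdzv
qhtvj
nhchc
eihwp
icees

Derivation:
Hunk 1: at line 4 remove [ylfnp,fdza] add [imlx] -> 9 lines: ykwsp jhnx btqm vykmy ejz imlx nhchc eihwp icees
Hunk 2: at line 3 remove [vykmy,ejz,imlx] add [fixe,eynef] -> 8 lines: ykwsp jhnx btqm fixe eynef nhchc eihwp icees
Hunk 3: at line 1 remove [btqm,fixe,eynef] add [mgjt,brdzv,qhtvj] -> 8 lines: ykwsp jhnx mgjt brdzv qhtvj nhchc eihwp icees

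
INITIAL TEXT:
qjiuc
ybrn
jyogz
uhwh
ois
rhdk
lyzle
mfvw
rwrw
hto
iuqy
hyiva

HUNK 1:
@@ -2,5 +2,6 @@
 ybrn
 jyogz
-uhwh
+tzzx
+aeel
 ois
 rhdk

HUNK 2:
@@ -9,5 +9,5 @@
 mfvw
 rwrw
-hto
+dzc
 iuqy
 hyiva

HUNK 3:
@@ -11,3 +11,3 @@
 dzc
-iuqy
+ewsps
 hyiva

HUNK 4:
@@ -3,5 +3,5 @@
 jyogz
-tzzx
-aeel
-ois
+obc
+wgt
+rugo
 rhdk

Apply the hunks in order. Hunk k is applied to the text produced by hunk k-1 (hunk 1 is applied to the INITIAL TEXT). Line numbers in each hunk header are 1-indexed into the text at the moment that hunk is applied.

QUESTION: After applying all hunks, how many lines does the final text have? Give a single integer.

Hunk 1: at line 2 remove [uhwh] add [tzzx,aeel] -> 13 lines: qjiuc ybrn jyogz tzzx aeel ois rhdk lyzle mfvw rwrw hto iuqy hyiva
Hunk 2: at line 9 remove [hto] add [dzc] -> 13 lines: qjiuc ybrn jyogz tzzx aeel ois rhdk lyzle mfvw rwrw dzc iuqy hyiva
Hunk 3: at line 11 remove [iuqy] add [ewsps] -> 13 lines: qjiuc ybrn jyogz tzzx aeel ois rhdk lyzle mfvw rwrw dzc ewsps hyiva
Hunk 4: at line 3 remove [tzzx,aeel,ois] add [obc,wgt,rugo] -> 13 lines: qjiuc ybrn jyogz obc wgt rugo rhdk lyzle mfvw rwrw dzc ewsps hyiva
Final line count: 13

Answer: 13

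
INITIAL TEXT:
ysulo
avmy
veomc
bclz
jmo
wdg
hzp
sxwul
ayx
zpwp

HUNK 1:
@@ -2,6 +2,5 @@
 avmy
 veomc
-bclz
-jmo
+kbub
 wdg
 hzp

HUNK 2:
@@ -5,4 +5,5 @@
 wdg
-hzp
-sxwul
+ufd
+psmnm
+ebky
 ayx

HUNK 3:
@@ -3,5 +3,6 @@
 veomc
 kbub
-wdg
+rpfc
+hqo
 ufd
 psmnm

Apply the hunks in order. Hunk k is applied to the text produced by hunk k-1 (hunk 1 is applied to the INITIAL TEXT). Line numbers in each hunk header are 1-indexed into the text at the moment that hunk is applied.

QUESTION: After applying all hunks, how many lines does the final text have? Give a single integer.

Hunk 1: at line 2 remove [bclz,jmo] add [kbub] -> 9 lines: ysulo avmy veomc kbub wdg hzp sxwul ayx zpwp
Hunk 2: at line 5 remove [hzp,sxwul] add [ufd,psmnm,ebky] -> 10 lines: ysulo avmy veomc kbub wdg ufd psmnm ebky ayx zpwp
Hunk 3: at line 3 remove [wdg] add [rpfc,hqo] -> 11 lines: ysulo avmy veomc kbub rpfc hqo ufd psmnm ebky ayx zpwp
Final line count: 11

Answer: 11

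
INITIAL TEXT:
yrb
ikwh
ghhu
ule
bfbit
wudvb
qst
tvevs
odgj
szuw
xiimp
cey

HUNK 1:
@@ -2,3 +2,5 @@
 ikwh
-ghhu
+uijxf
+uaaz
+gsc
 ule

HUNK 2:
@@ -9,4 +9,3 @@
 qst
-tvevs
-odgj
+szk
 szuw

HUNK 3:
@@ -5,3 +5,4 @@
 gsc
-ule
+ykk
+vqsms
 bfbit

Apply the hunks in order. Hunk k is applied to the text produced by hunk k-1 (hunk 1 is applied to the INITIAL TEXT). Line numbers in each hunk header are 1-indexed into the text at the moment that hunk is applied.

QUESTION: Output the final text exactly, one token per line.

Answer: yrb
ikwh
uijxf
uaaz
gsc
ykk
vqsms
bfbit
wudvb
qst
szk
szuw
xiimp
cey

Derivation:
Hunk 1: at line 2 remove [ghhu] add [uijxf,uaaz,gsc] -> 14 lines: yrb ikwh uijxf uaaz gsc ule bfbit wudvb qst tvevs odgj szuw xiimp cey
Hunk 2: at line 9 remove [tvevs,odgj] add [szk] -> 13 lines: yrb ikwh uijxf uaaz gsc ule bfbit wudvb qst szk szuw xiimp cey
Hunk 3: at line 5 remove [ule] add [ykk,vqsms] -> 14 lines: yrb ikwh uijxf uaaz gsc ykk vqsms bfbit wudvb qst szk szuw xiimp cey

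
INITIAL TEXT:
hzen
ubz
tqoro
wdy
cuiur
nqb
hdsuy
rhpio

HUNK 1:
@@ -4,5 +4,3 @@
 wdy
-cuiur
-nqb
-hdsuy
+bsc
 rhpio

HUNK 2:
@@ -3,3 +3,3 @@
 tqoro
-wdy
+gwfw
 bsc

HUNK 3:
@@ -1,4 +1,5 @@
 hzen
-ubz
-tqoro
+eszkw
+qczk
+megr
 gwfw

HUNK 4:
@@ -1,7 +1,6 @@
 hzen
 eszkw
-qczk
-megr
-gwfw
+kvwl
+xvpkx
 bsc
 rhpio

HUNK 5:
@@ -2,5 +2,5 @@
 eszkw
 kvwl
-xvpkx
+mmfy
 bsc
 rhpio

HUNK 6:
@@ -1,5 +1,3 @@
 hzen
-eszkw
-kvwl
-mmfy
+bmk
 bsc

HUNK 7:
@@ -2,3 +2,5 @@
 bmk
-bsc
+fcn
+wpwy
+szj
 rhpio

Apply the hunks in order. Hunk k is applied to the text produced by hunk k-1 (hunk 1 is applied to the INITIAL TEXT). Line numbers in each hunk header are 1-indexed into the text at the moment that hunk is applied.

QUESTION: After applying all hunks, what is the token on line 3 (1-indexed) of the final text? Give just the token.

Answer: fcn

Derivation:
Hunk 1: at line 4 remove [cuiur,nqb,hdsuy] add [bsc] -> 6 lines: hzen ubz tqoro wdy bsc rhpio
Hunk 2: at line 3 remove [wdy] add [gwfw] -> 6 lines: hzen ubz tqoro gwfw bsc rhpio
Hunk 3: at line 1 remove [ubz,tqoro] add [eszkw,qczk,megr] -> 7 lines: hzen eszkw qczk megr gwfw bsc rhpio
Hunk 4: at line 1 remove [qczk,megr,gwfw] add [kvwl,xvpkx] -> 6 lines: hzen eszkw kvwl xvpkx bsc rhpio
Hunk 5: at line 2 remove [xvpkx] add [mmfy] -> 6 lines: hzen eszkw kvwl mmfy bsc rhpio
Hunk 6: at line 1 remove [eszkw,kvwl,mmfy] add [bmk] -> 4 lines: hzen bmk bsc rhpio
Hunk 7: at line 2 remove [bsc] add [fcn,wpwy,szj] -> 6 lines: hzen bmk fcn wpwy szj rhpio
Final line 3: fcn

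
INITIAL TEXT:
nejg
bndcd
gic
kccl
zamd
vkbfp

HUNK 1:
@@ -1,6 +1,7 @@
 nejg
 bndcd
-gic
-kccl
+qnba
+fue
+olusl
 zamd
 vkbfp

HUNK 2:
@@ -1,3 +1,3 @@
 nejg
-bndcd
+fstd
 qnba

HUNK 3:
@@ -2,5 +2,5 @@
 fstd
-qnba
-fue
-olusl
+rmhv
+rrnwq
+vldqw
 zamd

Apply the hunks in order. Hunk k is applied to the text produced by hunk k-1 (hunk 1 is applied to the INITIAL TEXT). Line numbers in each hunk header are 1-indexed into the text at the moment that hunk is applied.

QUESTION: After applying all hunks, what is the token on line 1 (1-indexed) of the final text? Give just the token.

Answer: nejg

Derivation:
Hunk 1: at line 1 remove [gic,kccl] add [qnba,fue,olusl] -> 7 lines: nejg bndcd qnba fue olusl zamd vkbfp
Hunk 2: at line 1 remove [bndcd] add [fstd] -> 7 lines: nejg fstd qnba fue olusl zamd vkbfp
Hunk 3: at line 2 remove [qnba,fue,olusl] add [rmhv,rrnwq,vldqw] -> 7 lines: nejg fstd rmhv rrnwq vldqw zamd vkbfp
Final line 1: nejg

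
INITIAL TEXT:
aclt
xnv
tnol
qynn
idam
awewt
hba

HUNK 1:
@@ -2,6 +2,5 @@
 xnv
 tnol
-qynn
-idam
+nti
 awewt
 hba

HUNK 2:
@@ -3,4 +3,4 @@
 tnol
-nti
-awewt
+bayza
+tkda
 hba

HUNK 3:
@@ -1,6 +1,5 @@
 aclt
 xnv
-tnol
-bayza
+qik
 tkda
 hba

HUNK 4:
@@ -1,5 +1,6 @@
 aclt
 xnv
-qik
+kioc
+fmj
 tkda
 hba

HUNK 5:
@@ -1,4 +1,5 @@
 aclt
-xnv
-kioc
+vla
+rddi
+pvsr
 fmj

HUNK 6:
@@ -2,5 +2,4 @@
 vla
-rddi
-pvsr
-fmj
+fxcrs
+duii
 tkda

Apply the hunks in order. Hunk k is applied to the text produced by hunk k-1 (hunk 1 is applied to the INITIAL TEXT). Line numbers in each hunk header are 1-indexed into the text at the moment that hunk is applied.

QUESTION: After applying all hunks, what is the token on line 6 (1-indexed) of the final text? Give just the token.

Answer: hba

Derivation:
Hunk 1: at line 2 remove [qynn,idam] add [nti] -> 6 lines: aclt xnv tnol nti awewt hba
Hunk 2: at line 3 remove [nti,awewt] add [bayza,tkda] -> 6 lines: aclt xnv tnol bayza tkda hba
Hunk 3: at line 1 remove [tnol,bayza] add [qik] -> 5 lines: aclt xnv qik tkda hba
Hunk 4: at line 1 remove [qik] add [kioc,fmj] -> 6 lines: aclt xnv kioc fmj tkda hba
Hunk 5: at line 1 remove [xnv,kioc] add [vla,rddi,pvsr] -> 7 lines: aclt vla rddi pvsr fmj tkda hba
Hunk 6: at line 2 remove [rddi,pvsr,fmj] add [fxcrs,duii] -> 6 lines: aclt vla fxcrs duii tkda hba
Final line 6: hba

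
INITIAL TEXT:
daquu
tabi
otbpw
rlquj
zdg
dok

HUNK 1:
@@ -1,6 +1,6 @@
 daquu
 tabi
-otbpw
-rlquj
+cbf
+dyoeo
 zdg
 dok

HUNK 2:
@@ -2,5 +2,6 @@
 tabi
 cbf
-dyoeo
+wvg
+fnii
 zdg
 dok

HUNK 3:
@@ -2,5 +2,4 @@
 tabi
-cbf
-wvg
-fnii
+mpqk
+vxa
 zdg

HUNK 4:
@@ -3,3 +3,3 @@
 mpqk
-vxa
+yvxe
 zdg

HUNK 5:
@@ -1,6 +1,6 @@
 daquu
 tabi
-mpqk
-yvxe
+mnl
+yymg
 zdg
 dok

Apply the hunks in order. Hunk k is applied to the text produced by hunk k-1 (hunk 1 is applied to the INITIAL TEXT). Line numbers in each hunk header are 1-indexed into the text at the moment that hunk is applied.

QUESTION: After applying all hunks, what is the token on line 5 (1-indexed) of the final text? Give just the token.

Hunk 1: at line 1 remove [otbpw,rlquj] add [cbf,dyoeo] -> 6 lines: daquu tabi cbf dyoeo zdg dok
Hunk 2: at line 2 remove [dyoeo] add [wvg,fnii] -> 7 lines: daquu tabi cbf wvg fnii zdg dok
Hunk 3: at line 2 remove [cbf,wvg,fnii] add [mpqk,vxa] -> 6 lines: daquu tabi mpqk vxa zdg dok
Hunk 4: at line 3 remove [vxa] add [yvxe] -> 6 lines: daquu tabi mpqk yvxe zdg dok
Hunk 5: at line 1 remove [mpqk,yvxe] add [mnl,yymg] -> 6 lines: daquu tabi mnl yymg zdg dok
Final line 5: zdg

Answer: zdg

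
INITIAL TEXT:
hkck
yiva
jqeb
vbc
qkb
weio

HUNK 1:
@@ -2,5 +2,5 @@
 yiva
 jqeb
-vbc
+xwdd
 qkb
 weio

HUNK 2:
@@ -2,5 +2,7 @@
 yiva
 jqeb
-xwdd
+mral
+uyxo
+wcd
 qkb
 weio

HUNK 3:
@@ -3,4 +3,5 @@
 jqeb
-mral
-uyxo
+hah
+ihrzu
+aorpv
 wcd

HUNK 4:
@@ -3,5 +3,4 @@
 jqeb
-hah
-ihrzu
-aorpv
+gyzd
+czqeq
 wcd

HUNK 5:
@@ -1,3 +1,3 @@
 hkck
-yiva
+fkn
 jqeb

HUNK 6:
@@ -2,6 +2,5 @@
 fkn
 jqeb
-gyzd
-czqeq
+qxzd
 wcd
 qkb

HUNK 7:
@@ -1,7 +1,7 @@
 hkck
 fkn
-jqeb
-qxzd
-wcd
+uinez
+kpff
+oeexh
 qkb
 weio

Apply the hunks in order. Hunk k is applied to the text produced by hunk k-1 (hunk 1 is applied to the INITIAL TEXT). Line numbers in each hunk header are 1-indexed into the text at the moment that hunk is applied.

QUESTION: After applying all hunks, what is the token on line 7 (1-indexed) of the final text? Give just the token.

Answer: weio

Derivation:
Hunk 1: at line 2 remove [vbc] add [xwdd] -> 6 lines: hkck yiva jqeb xwdd qkb weio
Hunk 2: at line 2 remove [xwdd] add [mral,uyxo,wcd] -> 8 lines: hkck yiva jqeb mral uyxo wcd qkb weio
Hunk 3: at line 3 remove [mral,uyxo] add [hah,ihrzu,aorpv] -> 9 lines: hkck yiva jqeb hah ihrzu aorpv wcd qkb weio
Hunk 4: at line 3 remove [hah,ihrzu,aorpv] add [gyzd,czqeq] -> 8 lines: hkck yiva jqeb gyzd czqeq wcd qkb weio
Hunk 5: at line 1 remove [yiva] add [fkn] -> 8 lines: hkck fkn jqeb gyzd czqeq wcd qkb weio
Hunk 6: at line 2 remove [gyzd,czqeq] add [qxzd] -> 7 lines: hkck fkn jqeb qxzd wcd qkb weio
Hunk 7: at line 1 remove [jqeb,qxzd,wcd] add [uinez,kpff,oeexh] -> 7 lines: hkck fkn uinez kpff oeexh qkb weio
Final line 7: weio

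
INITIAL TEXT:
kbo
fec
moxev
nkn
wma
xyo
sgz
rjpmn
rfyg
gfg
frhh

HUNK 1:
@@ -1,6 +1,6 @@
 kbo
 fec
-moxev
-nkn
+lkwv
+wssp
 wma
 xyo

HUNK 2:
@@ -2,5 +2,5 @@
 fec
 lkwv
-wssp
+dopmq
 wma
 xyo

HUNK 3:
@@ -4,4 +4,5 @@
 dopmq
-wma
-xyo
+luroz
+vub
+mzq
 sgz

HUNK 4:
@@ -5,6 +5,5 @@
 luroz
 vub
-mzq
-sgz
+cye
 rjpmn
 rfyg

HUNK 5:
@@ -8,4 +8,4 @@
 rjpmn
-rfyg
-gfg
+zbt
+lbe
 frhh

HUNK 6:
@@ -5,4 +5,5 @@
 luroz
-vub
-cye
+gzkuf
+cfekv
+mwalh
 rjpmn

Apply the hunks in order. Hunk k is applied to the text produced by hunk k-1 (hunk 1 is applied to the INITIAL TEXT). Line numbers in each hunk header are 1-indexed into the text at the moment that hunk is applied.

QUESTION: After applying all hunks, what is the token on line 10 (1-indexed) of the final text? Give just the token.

Hunk 1: at line 1 remove [moxev,nkn] add [lkwv,wssp] -> 11 lines: kbo fec lkwv wssp wma xyo sgz rjpmn rfyg gfg frhh
Hunk 2: at line 2 remove [wssp] add [dopmq] -> 11 lines: kbo fec lkwv dopmq wma xyo sgz rjpmn rfyg gfg frhh
Hunk 3: at line 4 remove [wma,xyo] add [luroz,vub,mzq] -> 12 lines: kbo fec lkwv dopmq luroz vub mzq sgz rjpmn rfyg gfg frhh
Hunk 4: at line 5 remove [mzq,sgz] add [cye] -> 11 lines: kbo fec lkwv dopmq luroz vub cye rjpmn rfyg gfg frhh
Hunk 5: at line 8 remove [rfyg,gfg] add [zbt,lbe] -> 11 lines: kbo fec lkwv dopmq luroz vub cye rjpmn zbt lbe frhh
Hunk 6: at line 5 remove [vub,cye] add [gzkuf,cfekv,mwalh] -> 12 lines: kbo fec lkwv dopmq luroz gzkuf cfekv mwalh rjpmn zbt lbe frhh
Final line 10: zbt

Answer: zbt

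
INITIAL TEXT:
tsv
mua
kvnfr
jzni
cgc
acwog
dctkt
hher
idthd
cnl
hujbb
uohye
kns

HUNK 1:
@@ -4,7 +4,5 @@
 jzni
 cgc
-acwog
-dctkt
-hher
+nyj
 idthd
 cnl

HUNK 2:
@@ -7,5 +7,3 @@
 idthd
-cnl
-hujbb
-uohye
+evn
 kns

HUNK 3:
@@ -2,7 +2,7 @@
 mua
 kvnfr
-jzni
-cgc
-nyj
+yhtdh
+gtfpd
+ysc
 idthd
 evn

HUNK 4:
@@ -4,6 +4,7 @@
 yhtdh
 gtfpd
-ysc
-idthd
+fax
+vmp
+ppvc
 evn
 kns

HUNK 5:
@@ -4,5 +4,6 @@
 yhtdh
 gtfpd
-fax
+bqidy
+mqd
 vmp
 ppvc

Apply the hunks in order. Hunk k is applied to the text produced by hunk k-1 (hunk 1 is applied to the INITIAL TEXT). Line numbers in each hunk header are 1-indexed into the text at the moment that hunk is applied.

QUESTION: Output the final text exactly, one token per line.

Hunk 1: at line 4 remove [acwog,dctkt,hher] add [nyj] -> 11 lines: tsv mua kvnfr jzni cgc nyj idthd cnl hujbb uohye kns
Hunk 2: at line 7 remove [cnl,hujbb,uohye] add [evn] -> 9 lines: tsv mua kvnfr jzni cgc nyj idthd evn kns
Hunk 3: at line 2 remove [jzni,cgc,nyj] add [yhtdh,gtfpd,ysc] -> 9 lines: tsv mua kvnfr yhtdh gtfpd ysc idthd evn kns
Hunk 4: at line 4 remove [ysc,idthd] add [fax,vmp,ppvc] -> 10 lines: tsv mua kvnfr yhtdh gtfpd fax vmp ppvc evn kns
Hunk 5: at line 4 remove [fax] add [bqidy,mqd] -> 11 lines: tsv mua kvnfr yhtdh gtfpd bqidy mqd vmp ppvc evn kns

Answer: tsv
mua
kvnfr
yhtdh
gtfpd
bqidy
mqd
vmp
ppvc
evn
kns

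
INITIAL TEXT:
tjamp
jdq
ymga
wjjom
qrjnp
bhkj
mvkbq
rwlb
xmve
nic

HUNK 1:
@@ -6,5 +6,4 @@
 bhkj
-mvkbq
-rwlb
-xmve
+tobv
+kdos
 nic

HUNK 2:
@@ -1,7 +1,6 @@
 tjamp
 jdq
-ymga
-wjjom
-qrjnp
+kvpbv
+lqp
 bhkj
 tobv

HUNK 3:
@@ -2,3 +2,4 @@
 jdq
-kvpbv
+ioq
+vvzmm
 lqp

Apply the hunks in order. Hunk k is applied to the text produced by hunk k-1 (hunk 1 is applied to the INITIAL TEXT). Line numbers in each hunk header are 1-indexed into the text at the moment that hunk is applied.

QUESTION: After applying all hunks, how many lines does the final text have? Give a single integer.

Answer: 9

Derivation:
Hunk 1: at line 6 remove [mvkbq,rwlb,xmve] add [tobv,kdos] -> 9 lines: tjamp jdq ymga wjjom qrjnp bhkj tobv kdos nic
Hunk 2: at line 1 remove [ymga,wjjom,qrjnp] add [kvpbv,lqp] -> 8 lines: tjamp jdq kvpbv lqp bhkj tobv kdos nic
Hunk 3: at line 2 remove [kvpbv] add [ioq,vvzmm] -> 9 lines: tjamp jdq ioq vvzmm lqp bhkj tobv kdos nic
Final line count: 9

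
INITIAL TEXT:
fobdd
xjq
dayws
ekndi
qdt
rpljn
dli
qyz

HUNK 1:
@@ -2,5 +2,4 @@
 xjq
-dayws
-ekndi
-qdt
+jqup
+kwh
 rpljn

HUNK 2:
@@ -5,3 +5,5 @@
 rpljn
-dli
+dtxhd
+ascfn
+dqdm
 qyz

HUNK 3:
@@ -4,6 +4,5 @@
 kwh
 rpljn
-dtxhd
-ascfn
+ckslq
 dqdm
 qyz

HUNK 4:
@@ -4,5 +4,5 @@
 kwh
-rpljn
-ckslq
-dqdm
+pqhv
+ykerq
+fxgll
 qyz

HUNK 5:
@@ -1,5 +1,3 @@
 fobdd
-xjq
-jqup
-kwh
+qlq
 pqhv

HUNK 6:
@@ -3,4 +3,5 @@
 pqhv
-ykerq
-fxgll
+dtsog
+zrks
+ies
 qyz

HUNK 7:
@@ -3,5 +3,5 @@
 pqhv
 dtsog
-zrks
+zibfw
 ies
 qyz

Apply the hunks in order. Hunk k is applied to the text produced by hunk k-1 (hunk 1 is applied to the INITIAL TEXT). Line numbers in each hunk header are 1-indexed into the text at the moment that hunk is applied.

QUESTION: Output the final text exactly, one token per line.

Answer: fobdd
qlq
pqhv
dtsog
zibfw
ies
qyz

Derivation:
Hunk 1: at line 2 remove [dayws,ekndi,qdt] add [jqup,kwh] -> 7 lines: fobdd xjq jqup kwh rpljn dli qyz
Hunk 2: at line 5 remove [dli] add [dtxhd,ascfn,dqdm] -> 9 lines: fobdd xjq jqup kwh rpljn dtxhd ascfn dqdm qyz
Hunk 3: at line 4 remove [dtxhd,ascfn] add [ckslq] -> 8 lines: fobdd xjq jqup kwh rpljn ckslq dqdm qyz
Hunk 4: at line 4 remove [rpljn,ckslq,dqdm] add [pqhv,ykerq,fxgll] -> 8 lines: fobdd xjq jqup kwh pqhv ykerq fxgll qyz
Hunk 5: at line 1 remove [xjq,jqup,kwh] add [qlq] -> 6 lines: fobdd qlq pqhv ykerq fxgll qyz
Hunk 6: at line 3 remove [ykerq,fxgll] add [dtsog,zrks,ies] -> 7 lines: fobdd qlq pqhv dtsog zrks ies qyz
Hunk 7: at line 3 remove [zrks] add [zibfw] -> 7 lines: fobdd qlq pqhv dtsog zibfw ies qyz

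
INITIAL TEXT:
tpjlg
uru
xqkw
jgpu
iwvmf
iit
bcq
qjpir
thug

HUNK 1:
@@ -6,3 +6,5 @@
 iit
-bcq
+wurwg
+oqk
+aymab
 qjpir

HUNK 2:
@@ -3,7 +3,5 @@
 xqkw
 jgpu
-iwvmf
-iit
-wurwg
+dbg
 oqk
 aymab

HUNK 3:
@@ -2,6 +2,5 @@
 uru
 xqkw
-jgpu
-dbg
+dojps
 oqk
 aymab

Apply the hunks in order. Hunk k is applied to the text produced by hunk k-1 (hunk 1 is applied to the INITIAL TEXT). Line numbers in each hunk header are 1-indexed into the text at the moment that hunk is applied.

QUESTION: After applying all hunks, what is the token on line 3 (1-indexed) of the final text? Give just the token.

Answer: xqkw

Derivation:
Hunk 1: at line 6 remove [bcq] add [wurwg,oqk,aymab] -> 11 lines: tpjlg uru xqkw jgpu iwvmf iit wurwg oqk aymab qjpir thug
Hunk 2: at line 3 remove [iwvmf,iit,wurwg] add [dbg] -> 9 lines: tpjlg uru xqkw jgpu dbg oqk aymab qjpir thug
Hunk 3: at line 2 remove [jgpu,dbg] add [dojps] -> 8 lines: tpjlg uru xqkw dojps oqk aymab qjpir thug
Final line 3: xqkw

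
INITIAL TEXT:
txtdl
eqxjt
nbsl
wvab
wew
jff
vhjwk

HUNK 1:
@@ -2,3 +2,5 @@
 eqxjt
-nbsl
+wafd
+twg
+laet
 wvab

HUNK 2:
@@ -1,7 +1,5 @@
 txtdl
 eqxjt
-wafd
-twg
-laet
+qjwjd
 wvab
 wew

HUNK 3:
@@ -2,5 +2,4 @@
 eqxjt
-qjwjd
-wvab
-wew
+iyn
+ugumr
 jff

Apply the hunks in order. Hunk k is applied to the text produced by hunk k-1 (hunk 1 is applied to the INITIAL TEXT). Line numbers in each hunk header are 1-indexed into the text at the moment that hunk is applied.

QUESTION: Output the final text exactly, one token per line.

Answer: txtdl
eqxjt
iyn
ugumr
jff
vhjwk

Derivation:
Hunk 1: at line 2 remove [nbsl] add [wafd,twg,laet] -> 9 lines: txtdl eqxjt wafd twg laet wvab wew jff vhjwk
Hunk 2: at line 1 remove [wafd,twg,laet] add [qjwjd] -> 7 lines: txtdl eqxjt qjwjd wvab wew jff vhjwk
Hunk 3: at line 2 remove [qjwjd,wvab,wew] add [iyn,ugumr] -> 6 lines: txtdl eqxjt iyn ugumr jff vhjwk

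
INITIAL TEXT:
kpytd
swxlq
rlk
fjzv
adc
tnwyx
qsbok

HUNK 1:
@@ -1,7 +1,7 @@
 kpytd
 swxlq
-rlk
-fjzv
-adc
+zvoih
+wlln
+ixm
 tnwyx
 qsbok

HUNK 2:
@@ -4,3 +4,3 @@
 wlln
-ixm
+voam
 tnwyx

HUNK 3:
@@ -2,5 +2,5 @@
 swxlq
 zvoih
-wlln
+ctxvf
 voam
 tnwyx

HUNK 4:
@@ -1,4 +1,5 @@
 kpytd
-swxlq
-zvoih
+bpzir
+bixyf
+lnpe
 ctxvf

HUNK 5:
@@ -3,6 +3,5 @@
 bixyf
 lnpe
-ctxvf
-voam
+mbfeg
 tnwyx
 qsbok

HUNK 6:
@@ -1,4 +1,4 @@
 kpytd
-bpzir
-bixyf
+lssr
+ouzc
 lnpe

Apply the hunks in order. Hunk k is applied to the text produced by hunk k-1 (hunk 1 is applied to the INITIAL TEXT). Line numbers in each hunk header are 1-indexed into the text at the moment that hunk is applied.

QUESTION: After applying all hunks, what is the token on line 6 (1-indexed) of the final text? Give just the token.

Answer: tnwyx

Derivation:
Hunk 1: at line 1 remove [rlk,fjzv,adc] add [zvoih,wlln,ixm] -> 7 lines: kpytd swxlq zvoih wlln ixm tnwyx qsbok
Hunk 2: at line 4 remove [ixm] add [voam] -> 7 lines: kpytd swxlq zvoih wlln voam tnwyx qsbok
Hunk 3: at line 2 remove [wlln] add [ctxvf] -> 7 lines: kpytd swxlq zvoih ctxvf voam tnwyx qsbok
Hunk 4: at line 1 remove [swxlq,zvoih] add [bpzir,bixyf,lnpe] -> 8 lines: kpytd bpzir bixyf lnpe ctxvf voam tnwyx qsbok
Hunk 5: at line 3 remove [ctxvf,voam] add [mbfeg] -> 7 lines: kpytd bpzir bixyf lnpe mbfeg tnwyx qsbok
Hunk 6: at line 1 remove [bpzir,bixyf] add [lssr,ouzc] -> 7 lines: kpytd lssr ouzc lnpe mbfeg tnwyx qsbok
Final line 6: tnwyx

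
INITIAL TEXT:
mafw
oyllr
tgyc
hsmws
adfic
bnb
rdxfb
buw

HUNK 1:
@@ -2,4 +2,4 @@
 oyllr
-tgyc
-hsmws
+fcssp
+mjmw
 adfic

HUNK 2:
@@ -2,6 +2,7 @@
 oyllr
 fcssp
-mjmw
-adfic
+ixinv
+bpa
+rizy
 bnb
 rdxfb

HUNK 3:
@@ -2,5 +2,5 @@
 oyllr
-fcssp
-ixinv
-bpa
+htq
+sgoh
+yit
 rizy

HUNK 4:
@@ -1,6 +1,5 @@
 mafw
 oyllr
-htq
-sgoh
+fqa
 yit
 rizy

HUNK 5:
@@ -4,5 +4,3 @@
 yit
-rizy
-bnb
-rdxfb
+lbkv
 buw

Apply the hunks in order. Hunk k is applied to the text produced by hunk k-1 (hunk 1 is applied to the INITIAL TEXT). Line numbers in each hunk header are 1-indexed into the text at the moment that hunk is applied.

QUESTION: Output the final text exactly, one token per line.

Hunk 1: at line 2 remove [tgyc,hsmws] add [fcssp,mjmw] -> 8 lines: mafw oyllr fcssp mjmw adfic bnb rdxfb buw
Hunk 2: at line 2 remove [mjmw,adfic] add [ixinv,bpa,rizy] -> 9 lines: mafw oyllr fcssp ixinv bpa rizy bnb rdxfb buw
Hunk 3: at line 2 remove [fcssp,ixinv,bpa] add [htq,sgoh,yit] -> 9 lines: mafw oyllr htq sgoh yit rizy bnb rdxfb buw
Hunk 4: at line 1 remove [htq,sgoh] add [fqa] -> 8 lines: mafw oyllr fqa yit rizy bnb rdxfb buw
Hunk 5: at line 4 remove [rizy,bnb,rdxfb] add [lbkv] -> 6 lines: mafw oyllr fqa yit lbkv buw

Answer: mafw
oyllr
fqa
yit
lbkv
buw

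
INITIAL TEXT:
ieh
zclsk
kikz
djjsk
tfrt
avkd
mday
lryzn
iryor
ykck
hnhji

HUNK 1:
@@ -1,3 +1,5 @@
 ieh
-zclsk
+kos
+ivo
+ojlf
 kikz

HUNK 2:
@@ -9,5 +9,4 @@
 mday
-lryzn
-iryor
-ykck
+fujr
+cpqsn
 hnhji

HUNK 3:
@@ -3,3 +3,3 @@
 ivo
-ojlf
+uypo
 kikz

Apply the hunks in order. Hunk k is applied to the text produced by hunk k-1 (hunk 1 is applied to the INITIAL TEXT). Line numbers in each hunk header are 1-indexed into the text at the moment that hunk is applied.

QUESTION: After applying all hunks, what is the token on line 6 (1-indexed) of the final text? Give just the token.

Hunk 1: at line 1 remove [zclsk] add [kos,ivo,ojlf] -> 13 lines: ieh kos ivo ojlf kikz djjsk tfrt avkd mday lryzn iryor ykck hnhji
Hunk 2: at line 9 remove [lryzn,iryor,ykck] add [fujr,cpqsn] -> 12 lines: ieh kos ivo ojlf kikz djjsk tfrt avkd mday fujr cpqsn hnhji
Hunk 3: at line 3 remove [ojlf] add [uypo] -> 12 lines: ieh kos ivo uypo kikz djjsk tfrt avkd mday fujr cpqsn hnhji
Final line 6: djjsk

Answer: djjsk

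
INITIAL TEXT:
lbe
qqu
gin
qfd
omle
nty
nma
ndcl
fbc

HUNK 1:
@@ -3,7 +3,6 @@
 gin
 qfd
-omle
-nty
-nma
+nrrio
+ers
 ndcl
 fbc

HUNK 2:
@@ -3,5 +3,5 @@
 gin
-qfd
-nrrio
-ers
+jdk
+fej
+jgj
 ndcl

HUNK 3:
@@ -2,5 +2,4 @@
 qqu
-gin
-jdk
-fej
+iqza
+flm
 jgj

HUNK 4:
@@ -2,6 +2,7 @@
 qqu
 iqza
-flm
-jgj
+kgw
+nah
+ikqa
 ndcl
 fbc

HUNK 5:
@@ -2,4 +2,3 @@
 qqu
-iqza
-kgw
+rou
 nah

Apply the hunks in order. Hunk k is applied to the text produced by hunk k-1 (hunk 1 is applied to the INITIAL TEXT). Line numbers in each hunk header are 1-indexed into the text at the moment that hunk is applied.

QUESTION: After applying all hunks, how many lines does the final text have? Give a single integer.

Hunk 1: at line 3 remove [omle,nty,nma] add [nrrio,ers] -> 8 lines: lbe qqu gin qfd nrrio ers ndcl fbc
Hunk 2: at line 3 remove [qfd,nrrio,ers] add [jdk,fej,jgj] -> 8 lines: lbe qqu gin jdk fej jgj ndcl fbc
Hunk 3: at line 2 remove [gin,jdk,fej] add [iqza,flm] -> 7 lines: lbe qqu iqza flm jgj ndcl fbc
Hunk 4: at line 2 remove [flm,jgj] add [kgw,nah,ikqa] -> 8 lines: lbe qqu iqza kgw nah ikqa ndcl fbc
Hunk 5: at line 2 remove [iqza,kgw] add [rou] -> 7 lines: lbe qqu rou nah ikqa ndcl fbc
Final line count: 7

Answer: 7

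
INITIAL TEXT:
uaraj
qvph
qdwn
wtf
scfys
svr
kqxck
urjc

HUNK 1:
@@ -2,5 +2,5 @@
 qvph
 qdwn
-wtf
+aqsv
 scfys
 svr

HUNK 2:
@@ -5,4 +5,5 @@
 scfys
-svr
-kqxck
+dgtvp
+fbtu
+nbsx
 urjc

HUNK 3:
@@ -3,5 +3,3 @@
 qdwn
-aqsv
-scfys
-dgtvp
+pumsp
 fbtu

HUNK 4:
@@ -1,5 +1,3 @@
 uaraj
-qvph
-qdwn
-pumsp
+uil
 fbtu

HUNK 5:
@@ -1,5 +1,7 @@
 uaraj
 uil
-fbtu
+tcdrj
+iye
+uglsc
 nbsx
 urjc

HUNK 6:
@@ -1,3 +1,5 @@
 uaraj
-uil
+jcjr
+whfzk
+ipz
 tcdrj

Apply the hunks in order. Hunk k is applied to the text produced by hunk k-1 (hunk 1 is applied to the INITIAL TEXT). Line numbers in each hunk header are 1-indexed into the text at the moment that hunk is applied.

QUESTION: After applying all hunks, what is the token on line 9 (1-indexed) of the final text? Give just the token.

Hunk 1: at line 2 remove [wtf] add [aqsv] -> 8 lines: uaraj qvph qdwn aqsv scfys svr kqxck urjc
Hunk 2: at line 5 remove [svr,kqxck] add [dgtvp,fbtu,nbsx] -> 9 lines: uaraj qvph qdwn aqsv scfys dgtvp fbtu nbsx urjc
Hunk 3: at line 3 remove [aqsv,scfys,dgtvp] add [pumsp] -> 7 lines: uaraj qvph qdwn pumsp fbtu nbsx urjc
Hunk 4: at line 1 remove [qvph,qdwn,pumsp] add [uil] -> 5 lines: uaraj uil fbtu nbsx urjc
Hunk 5: at line 1 remove [fbtu] add [tcdrj,iye,uglsc] -> 7 lines: uaraj uil tcdrj iye uglsc nbsx urjc
Hunk 6: at line 1 remove [uil] add [jcjr,whfzk,ipz] -> 9 lines: uaraj jcjr whfzk ipz tcdrj iye uglsc nbsx urjc
Final line 9: urjc

Answer: urjc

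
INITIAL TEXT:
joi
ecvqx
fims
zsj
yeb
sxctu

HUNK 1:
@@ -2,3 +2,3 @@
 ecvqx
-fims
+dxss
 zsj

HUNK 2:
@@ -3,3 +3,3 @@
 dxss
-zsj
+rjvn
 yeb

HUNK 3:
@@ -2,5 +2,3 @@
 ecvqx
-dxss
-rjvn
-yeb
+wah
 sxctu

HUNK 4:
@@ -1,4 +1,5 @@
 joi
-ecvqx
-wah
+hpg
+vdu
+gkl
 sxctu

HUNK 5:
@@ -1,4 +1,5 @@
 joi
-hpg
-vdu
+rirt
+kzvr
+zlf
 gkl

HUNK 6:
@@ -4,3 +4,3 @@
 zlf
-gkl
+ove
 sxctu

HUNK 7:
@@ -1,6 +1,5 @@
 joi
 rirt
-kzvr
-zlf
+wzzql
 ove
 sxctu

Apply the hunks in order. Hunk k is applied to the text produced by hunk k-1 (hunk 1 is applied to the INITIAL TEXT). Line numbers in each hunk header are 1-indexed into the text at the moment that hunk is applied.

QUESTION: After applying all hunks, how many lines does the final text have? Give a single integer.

Hunk 1: at line 2 remove [fims] add [dxss] -> 6 lines: joi ecvqx dxss zsj yeb sxctu
Hunk 2: at line 3 remove [zsj] add [rjvn] -> 6 lines: joi ecvqx dxss rjvn yeb sxctu
Hunk 3: at line 2 remove [dxss,rjvn,yeb] add [wah] -> 4 lines: joi ecvqx wah sxctu
Hunk 4: at line 1 remove [ecvqx,wah] add [hpg,vdu,gkl] -> 5 lines: joi hpg vdu gkl sxctu
Hunk 5: at line 1 remove [hpg,vdu] add [rirt,kzvr,zlf] -> 6 lines: joi rirt kzvr zlf gkl sxctu
Hunk 6: at line 4 remove [gkl] add [ove] -> 6 lines: joi rirt kzvr zlf ove sxctu
Hunk 7: at line 1 remove [kzvr,zlf] add [wzzql] -> 5 lines: joi rirt wzzql ove sxctu
Final line count: 5

Answer: 5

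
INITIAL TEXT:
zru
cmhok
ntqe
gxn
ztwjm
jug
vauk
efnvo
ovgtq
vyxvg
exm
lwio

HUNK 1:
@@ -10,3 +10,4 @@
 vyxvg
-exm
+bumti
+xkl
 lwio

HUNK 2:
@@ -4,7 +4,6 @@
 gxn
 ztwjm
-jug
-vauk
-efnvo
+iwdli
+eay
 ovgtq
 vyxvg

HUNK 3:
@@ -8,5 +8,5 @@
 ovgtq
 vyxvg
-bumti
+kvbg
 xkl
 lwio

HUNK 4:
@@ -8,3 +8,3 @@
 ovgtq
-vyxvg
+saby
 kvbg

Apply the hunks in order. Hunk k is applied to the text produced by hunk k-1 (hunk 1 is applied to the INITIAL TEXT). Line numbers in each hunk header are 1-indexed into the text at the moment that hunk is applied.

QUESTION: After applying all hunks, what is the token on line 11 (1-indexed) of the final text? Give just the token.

Answer: xkl

Derivation:
Hunk 1: at line 10 remove [exm] add [bumti,xkl] -> 13 lines: zru cmhok ntqe gxn ztwjm jug vauk efnvo ovgtq vyxvg bumti xkl lwio
Hunk 2: at line 4 remove [jug,vauk,efnvo] add [iwdli,eay] -> 12 lines: zru cmhok ntqe gxn ztwjm iwdli eay ovgtq vyxvg bumti xkl lwio
Hunk 3: at line 8 remove [bumti] add [kvbg] -> 12 lines: zru cmhok ntqe gxn ztwjm iwdli eay ovgtq vyxvg kvbg xkl lwio
Hunk 4: at line 8 remove [vyxvg] add [saby] -> 12 lines: zru cmhok ntqe gxn ztwjm iwdli eay ovgtq saby kvbg xkl lwio
Final line 11: xkl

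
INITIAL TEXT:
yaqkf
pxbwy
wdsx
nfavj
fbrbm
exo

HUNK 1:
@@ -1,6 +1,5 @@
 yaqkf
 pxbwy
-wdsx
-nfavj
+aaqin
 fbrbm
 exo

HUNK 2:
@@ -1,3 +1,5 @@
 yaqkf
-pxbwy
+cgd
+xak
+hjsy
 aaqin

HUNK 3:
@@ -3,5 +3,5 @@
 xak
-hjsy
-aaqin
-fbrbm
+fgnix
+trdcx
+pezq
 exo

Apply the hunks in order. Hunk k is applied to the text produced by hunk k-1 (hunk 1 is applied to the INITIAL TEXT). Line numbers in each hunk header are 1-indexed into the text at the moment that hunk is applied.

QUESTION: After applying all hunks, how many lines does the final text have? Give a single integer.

Hunk 1: at line 1 remove [wdsx,nfavj] add [aaqin] -> 5 lines: yaqkf pxbwy aaqin fbrbm exo
Hunk 2: at line 1 remove [pxbwy] add [cgd,xak,hjsy] -> 7 lines: yaqkf cgd xak hjsy aaqin fbrbm exo
Hunk 3: at line 3 remove [hjsy,aaqin,fbrbm] add [fgnix,trdcx,pezq] -> 7 lines: yaqkf cgd xak fgnix trdcx pezq exo
Final line count: 7

Answer: 7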